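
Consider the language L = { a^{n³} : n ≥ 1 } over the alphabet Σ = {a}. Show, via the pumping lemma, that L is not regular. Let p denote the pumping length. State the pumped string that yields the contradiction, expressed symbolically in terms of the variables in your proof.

a^{p³+k}

Assume L is regular. Let p be the pumping length given by the pumping lemma.
Take w = a^{p³} ∈ L with |w| = p³ ≥ p.
Write w = xyz as guaranteed by the lemma, with |xy| ≤ p and |y| > 0.
Then y = a^k for some k with 1 ≤ k ≤ p.
Pump with i = 2: xy^2z = a^{p³+k}. Since 1 ≤ k ≤ p, p³ < p³+k ≤ p³+p < p³+3p²+3p+1 = (p+1)³, so p³+k is not a perfect cube. So xy^2z ∉ L.
This contradicts the pumping lemma, so L is not regular.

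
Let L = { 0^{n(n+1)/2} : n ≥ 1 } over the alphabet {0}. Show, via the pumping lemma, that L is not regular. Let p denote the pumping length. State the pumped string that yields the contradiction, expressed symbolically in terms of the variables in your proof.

0^{p(p+1)/2+k}

Suppose for contradiction that L is regular, and let p be the pumping length.
Take w = 0^{p(p+1)/2} ∈ L with |w| = p(p+1)/2 ≥ p.
Write w = xyz as guaranteed by the lemma, with |xy| ≤ p and y is nonempty.
Then y = 0^k for some k with 1 ≤ k ≤ p.
Pump with i = 2: xy^2z = 0^{p(p+1)/2+k}. Since 1 ≤ k ≤ p, p(p+1)/2 < p(p+1)/2+k ≤ p(p+1)/2+p < (p+1)(p+2)/2, so p(p+1)/2+k is strictly between consecutive triangular numbers. So xy^2z ∉ L.
Contradiction. Therefore L is not regular.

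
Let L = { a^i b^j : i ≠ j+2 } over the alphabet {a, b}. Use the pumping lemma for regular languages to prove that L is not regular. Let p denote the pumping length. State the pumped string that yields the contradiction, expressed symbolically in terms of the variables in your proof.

a^{p+p!} b^{p+p!-2}

Toward a contradiction, assume L is regular with pumping length p.
Choose w = a^p b^{p+p!-2}. Since p ≠ (p+p!-2)+2 = p+p!, w ∈ L; and |w| ≥ p.
The pumping lemma gives a decomposition w = xyz where |xy| ≤ p and y is nonempty.
Because |xy| ≤ p and w begins with p copies of a, we have y = a^k with 1 ≤ k ≤ p.
Since 1 ≤ k ≤ p, k divides p!; set t = 1 + p!/k. Then xy^t z has p + (p!/k)·k = p + p! copies of a. Now the a-count is p+p! and (b-count)+2 = (p+p!-2)+2 = p+p!, so i ≠ j+2 fails. So xy^t z = a^{p+p!} b^{p+p!-2} ∉ L.
Contradiction. Therefore L is not regular.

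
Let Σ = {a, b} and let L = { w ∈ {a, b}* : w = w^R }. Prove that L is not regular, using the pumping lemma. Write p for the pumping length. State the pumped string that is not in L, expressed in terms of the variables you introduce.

Suppose for contradiction that L is regular, and let p be the pumping length.
Take w = a^p b a^p, a palindrome of length 2p+1 ≥ p.
The pumping lemma gives a decomposition w = xyz where |xy| ≤ p and |y| > 0.
Since the first p symbols of w are all a's and |xy| ≤ p, y lies entirely in the leading a-block: y = a^k for some k with 1 ≤ k ≤ p.
Pump with i = 2: xy^2z = a^{p+k} b a^p. Its reverse is a^p b a^{p+k}, which differs from xy^2z since k ≥ 1. So xy^2z is not a palindrome and xy^2z ∉ L.
This is a contradiction; hence L is not regular.

a^{p+k} b a^p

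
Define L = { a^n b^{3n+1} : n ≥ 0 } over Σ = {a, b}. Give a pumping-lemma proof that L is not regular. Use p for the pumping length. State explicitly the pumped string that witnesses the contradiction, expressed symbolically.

Toward a contradiction, assume L is regular with pumping length p.
Choose w = a^p b^{3p+1}, which is in L with |w| = 4p+1 ≥ p.
The pumping lemma gives a decomposition w = xyz where |xy| ≤ p and |y| ≥ 1.
Because |xy| ≤ p and w begins with p copies of a, we have y = a^k with 1 ≤ k ≤ p.
Pump with i = 2: xy^2z = a^{p+k} b^{3p+1}. For this to lie in L we would need 3p+1 = 3(p+k)+1, which forces k = 0. But k ≥ 1, so xy^2z ∉ L.
This contradicts the pumping lemma, so L is not regular.

a^{p+k} b^{3p+1}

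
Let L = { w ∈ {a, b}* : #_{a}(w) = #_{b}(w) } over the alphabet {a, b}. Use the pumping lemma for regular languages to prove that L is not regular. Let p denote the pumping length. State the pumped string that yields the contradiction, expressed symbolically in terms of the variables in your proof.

a^{p+k} b^p

Assume L is regular; let p be its pumping constant.
Choose w = a^p b^p ∈ L with |w| = 2p ≥ p.
The pumping lemma gives a decomposition w = xyz where |xy| ≤ p and y is nonempty.
Since the first p symbols of w are all a's and |xy| ≤ p, y lies entirely in the leading a-block: y = a^k for some k with 1 ≤ k ≤ p.
Pump with i = 2: xy^2z = a^{p+k} b^p has p+k occurrences of a but only p of b. Since k ≥ 1 the counts differ, so xy^2z ∉ L.
Contradiction. Therefore L is not regular.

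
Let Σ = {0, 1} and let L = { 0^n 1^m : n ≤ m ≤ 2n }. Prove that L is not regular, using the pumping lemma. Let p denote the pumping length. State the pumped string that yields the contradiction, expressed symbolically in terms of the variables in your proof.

0^{p+k} 1^p

Assume L is regular; let p be its pumping constant.
Take w = 0^p 1^p ∈ L (since p ≤ p ≤ 2p), with |w| = 2p ≥ p.
The pumping lemma gives a decomposition w = xyz where |xy| ≤ p and y is nonempty.
The first p characters of w are 0's, so xy (and hence y) consists only of 0's. Write y = 0^k, 1 ≤ k ≤ p.
Pump with i = 2: xy^2z = 0^{p+k} 1^p. Now n = p+k > p = m, so the condition n ≤ m fails. Thus xy^2z ∉ L.
Contradiction. Therefore L is not regular.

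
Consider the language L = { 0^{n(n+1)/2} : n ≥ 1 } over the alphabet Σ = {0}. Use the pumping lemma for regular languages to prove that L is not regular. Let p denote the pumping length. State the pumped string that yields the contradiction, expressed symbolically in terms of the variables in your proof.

Assume L is regular; let p be its pumping constant.
Take w = 0^{p(p+1)/2} ∈ L with |w| = p(p+1)/2 ≥ p.
The pumping lemma gives a decomposition w = xyz where |xy| ≤ p and |y| > 0.
Then y = 0^k for some k with 1 ≤ k ≤ p.
Pump with i = 2: xy^2z = 0^{p(p+1)/2+k}. Since 1 ≤ k ≤ p, p(p+1)/2 < p(p+1)/2+k ≤ p(p+1)/2+p < (p+1)(p+2)/2, so p(p+1)/2+k is strictly between consecutive triangular numbers. So xy^2z ∉ L.
This contradicts the pumping lemma, so L is not regular.

0^{p(p+1)/2+k}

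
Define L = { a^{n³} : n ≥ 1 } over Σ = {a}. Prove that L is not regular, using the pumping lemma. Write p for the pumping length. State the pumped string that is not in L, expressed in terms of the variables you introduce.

a^{p³+k}

Assume L is regular. Let p be the pumping length given by the pumping lemma.
Take w = a^{p³} ∈ L with |w| = p³ ≥ p.
Write w = xyz as guaranteed by the lemma, with |xy| ≤ p and |y| > 0.
Then y = a^k for some k with 1 ≤ k ≤ p.
Pump with i = 2: xy^2z = a^{p³+k}. Since 1 ≤ k ≤ p, p³ < p³+k ≤ p³+p < p³+3p²+3p+1 = (p+1)³, so p³+k is not a perfect cube. So xy^2z ∉ L.
Contradiction. Therefore L is not regular.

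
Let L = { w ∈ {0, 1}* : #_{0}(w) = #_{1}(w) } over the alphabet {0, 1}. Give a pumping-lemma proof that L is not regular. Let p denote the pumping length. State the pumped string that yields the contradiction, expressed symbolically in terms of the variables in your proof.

Assume L is regular. Let p be the pumping length given by the pumping lemma.
Choose w = 0^p 1^p ∈ L with |w| = 2p ≥ p.
By the pumping lemma, w = xyz with |xy| ≤ p and |y| ≥ 1.
Since the first p symbols of w are all 0's and |xy| ≤ p, y lies entirely in the leading 0-block: y = 0^k for some k with 1 ≤ k ≤ p.
Pump with i = 2: xy^2z = 0^{p+k} 1^p has p+k occurrences of 0 but only p of 1. Since k ≥ 1 the counts differ, so xy^2z ∉ L.
This is a contradiction; hence L is not regular.

0^{p+k} 1^p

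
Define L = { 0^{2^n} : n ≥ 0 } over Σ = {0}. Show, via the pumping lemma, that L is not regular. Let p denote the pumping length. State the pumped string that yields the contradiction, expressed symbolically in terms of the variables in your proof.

Toward a contradiction, assume L is regular with pumping length p.
Take w = 0^{2^p} ∈ L with |w| = 2^p ≥ p.
The pumping lemma gives a decomposition w = xyz where |xy| ≤ p and |y| ≥ 1.
Then y = 0^k for some k with 1 ≤ k ≤ p.
Pump with i = 2: xy^2z = 0^{2^p+k}. Since 1 ≤ k ≤ p < 2^p, we have 2^p < 2^p+k < 2^{p+1}, so 2^p+k is not a power of 2. So xy^2z ∉ L.
Contradiction. Therefore L is not regular.

0^{2^p+k}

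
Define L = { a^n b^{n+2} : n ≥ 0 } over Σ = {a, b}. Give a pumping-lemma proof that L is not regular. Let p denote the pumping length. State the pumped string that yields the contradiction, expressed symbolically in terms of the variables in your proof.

a^{p+k} b^{p+2}

Suppose for contradiction that L is regular, and let p be the pumping length.
Choose w = a^p b^{p+2}, which is in L with |w| = 2p+2 ≥ p.
By the pumping lemma, w = xyz with |xy| ≤ p and |y| > 0.
Because |xy| ≤ p and w begins with p copies of a, we have y = a^k with 1 ≤ k ≤ p.
Pump with i = 2: xy^2z = a^{p+k} b^{p+2}. For this to lie in L we would need p+2 = (p+k)+2, which forces k = 0. But k ≥ 1, so xy^2z ∉ L.
This contradicts the pumping lemma, so L is not regular.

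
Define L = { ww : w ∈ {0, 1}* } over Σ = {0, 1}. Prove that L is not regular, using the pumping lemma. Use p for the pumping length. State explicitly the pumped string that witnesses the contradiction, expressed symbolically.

Assume L is regular. Let p be the pumping length given by the pumping lemma.
Take w = 0^p 1^p 0^p 1^p = uu where u = 0^p1^p; then w ∈ L and |w| = 4p ≥ p.
By the pumping lemma, w = xyz with |xy| ≤ p and y is nonempty.
The first p characters of w are 0's, so xy (and hence y) consists only of 0's. Write y = 0^k, 1 ≤ k ≤ p.
Pump with i = 2: xy^2z = 0^{p+k} 1^p 0^p 1^p, of length 4p+k. Suppose this equals vv. The string starts with 0 and ends with 1, so v does too; thus the boundary between the two copies of v is a 1→0 transition. There is exactly one such transition, at position 2p+k, so |v| = 2p+k and |vv| = 4p+2k ≠ 4p+k since k ≥ 1. So xy^2z ∉ L.
This contradicts the pumping lemma, so L is not regular.

0^{p+k} 1^p 0^p 1^p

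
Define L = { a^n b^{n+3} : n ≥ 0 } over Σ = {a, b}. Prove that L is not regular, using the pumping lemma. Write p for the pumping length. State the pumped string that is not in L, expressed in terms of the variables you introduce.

a^{p+k} b^{p+3}

Suppose for contradiction that L is regular, and let p be the pumping length.
Take w = a^p b^{p+3}. Then w ∈ L and |w| = 2p+3 ≥ p.
Write w = xyz as guaranteed by the lemma, with |xy| ≤ p and |y| > 0.
Since the first p symbols of w are all a's and |xy| ≤ p, y lies entirely in the leading a-block: y = a^k for some k with 1 ≤ k ≤ p.
Pump with i = 2: xy^2z = a^{p+k} b^{p+3}. For this to lie in L we would need p+3 = (p+k)+3, which forces k = 0. But k ≥ 1, so xy^2z ∉ L.
Contradiction. Therefore L is not regular.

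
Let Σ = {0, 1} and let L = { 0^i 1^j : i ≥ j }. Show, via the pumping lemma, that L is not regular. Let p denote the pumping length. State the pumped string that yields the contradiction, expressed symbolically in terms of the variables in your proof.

0^{p-k} 1^p

Assume L is regular; let p be its pumping constant.
Choose w = 0^p 1^p ∈ L, with |w| = 2p ≥ p.
By the pumping lemma, w = xyz with |xy| ≤ p and |y| > 0.
The first p characters of w are 0's, so xy (and hence y) consists only of 0's. Write y = 0^k, 1 ≤ k ≤ p.
Consider xy^0z = xz = 0^{p-k} 1^p. Since k ≥ 1, the 0-count p-k is less than p, so i ≥ j fails; thus xz ∉ L.
This contradicts the pumping lemma, so L is not regular.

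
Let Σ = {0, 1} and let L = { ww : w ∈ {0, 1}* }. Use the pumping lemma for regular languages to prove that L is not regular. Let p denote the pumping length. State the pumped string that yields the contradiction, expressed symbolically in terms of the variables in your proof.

Assume L is regular; let p be its pumping constant.
Take w = 0^p 1^p 0^p 1^p = uu where u = 0^p1^p; then w ∈ L and |w| = 4p ≥ p.
Write w = xyz as guaranteed by the lemma, with |xy| ≤ p and |y| > 0.
Since the first p symbols of w are all 0's and |xy| ≤ p, y lies entirely in the leading 0-block: y = 0^k for some k with 1 ≤ k ≤ p.
Pump with i = 2: xy^2z = 0^{p+k} 1^p 0^p 1^p, of length 4p+k. Suppose this equals vv. The string starts with 0 and ends with 1, so v does too; thus the boundary between the two copies of v is a 1→0 transition. There is exactly one such transition, at position 2p+k, so |v| = 2p+k and |vv| = 4p+2k ≠ 4p+k since k ≥ 1. So xy^2z ∉ L.
This is a contradiction; hence L is not regular.

0^{p+k} 1^p 0^p 1^p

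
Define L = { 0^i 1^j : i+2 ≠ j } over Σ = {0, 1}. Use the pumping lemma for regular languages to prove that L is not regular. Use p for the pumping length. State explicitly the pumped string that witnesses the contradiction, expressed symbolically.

0^{p+p!} 1^{p+p!+2}

Toward a contradiction, assume L is regular with pumping length p.
Choose w = 0^p 1^{p+p!+2}. Since p ≠ (p+p!+2)-2 = p+p!, w ∈ L; and |w| ≥ p.
By the pumping lemma, w = xyz with |xy| ≤ p and |y| > 0.
Since the first p symbols of w are all 0's and |xy| ≤ p, y lies entirely in the leading 0-block: y = 0^k for some k with 1 ≤ k ≤ p.
Since 1 ≤ k ≤ p, k divides p!; set t = 1 + p!/k. Then xy^t z has p + (p!/k)·k = p + p! copies of 0. Now the 0-count is p+p! and (1-count)-2 = (p+p!+2)-2 = p+p!, so i+2 ≠ j fails. So xy^t z = 0^{p+p!} 1^{p+p!+2} ∉ L.
Contradiction. Therefore L is not regular.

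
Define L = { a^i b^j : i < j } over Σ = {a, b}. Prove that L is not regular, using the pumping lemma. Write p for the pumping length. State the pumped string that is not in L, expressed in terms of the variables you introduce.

Assume L is regular; let p be its pumping constant.
Choose w = a^p b^{p+1} ∈ L, with |w| = 2p+1 ≥ p.
The pumping lemma gives a decomposition w = xyz where |xy| ≤ p and |y| ≥ 1.
The first p characters of w are a's, so xy (and hence y) consists only of a's. Write y = a^k, 1 ≤ k ≤ p.
Consider xy^2z = a^{p+k} b^{p+1}. Since k ≥ 1, the a-count p+k is at least p+1, so i < j fails; thus xy^2z ∉ L.
Contradiction. Therefore L is not regular.

a^{p+k} b^{p+1}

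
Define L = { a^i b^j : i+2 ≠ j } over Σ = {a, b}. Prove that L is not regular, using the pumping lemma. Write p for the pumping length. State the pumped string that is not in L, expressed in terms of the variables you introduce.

Assume L is regular. Let p be the pumping length given by the pumping lemma.
Choose w = a^p b^{p+p!+2}. Since p ≠ (p+p!+2)-2 = p+p!, w ∈ L; and |w| ≥ p.
The pumping lemma gives a decomposition w = xyz where |xy| ≤ p and y is nonempty.
Since the first p symbols of w are all a's and |xy| ≤ p, y lies entirely in the leading a-block: y = a^k for some k with 1 ≤ k ≤ p.
Since 1 ≤ k ≤ p, k divides p!; set t = 1 + p!/k. Then xy^t z has p + (p!/k)·k = p + p! copies of a. Now the a-count is p+p! and (b-count)-2 = (p+p!+2)-2 = p+p!, so i+2 ≠ j fails. So xy^t z = a^{p+p!} b^{p+p!+2} ∉ L.
This is a contradiction; hence L is not regular.

a^{p+p!} b^{p+p!+2}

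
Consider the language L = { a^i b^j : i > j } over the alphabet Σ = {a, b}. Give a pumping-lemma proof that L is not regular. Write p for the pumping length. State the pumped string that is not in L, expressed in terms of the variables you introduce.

Toward a contradiction, assume L is regular with pumping length p.
Choose w = a^{p+1} b^p ∈ L, with |w| = 2p+1 ≥ p.
The pumping lemma gives a decomposition w = xyz where |xy| ≤ p and y is nonempty.
The first p characters of w are a's, so xy (and hence y) consists only of a's. Write y = a^k, 1 ≤ k ≤ p.
Consider xy^0z = xz = a^{p+1-k} b^p. Since k ≥ 1, the a-count p+1-k is at most p, so i > j fails; thus xz ∉ L.
This contradicts the pumping lemma, so L is not regular.

a^{p+1-k} b^p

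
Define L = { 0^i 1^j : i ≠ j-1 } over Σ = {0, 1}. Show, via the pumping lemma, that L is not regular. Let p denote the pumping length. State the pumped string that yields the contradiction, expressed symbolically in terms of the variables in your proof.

0^{p+p!} 1^{p+p!+1}

Assume L is regular. Let p be the pumping length given by the pumping lemma.
Choose w = 0^p 1^{p+p!+1}. Since p ≠ (p+p!+1)-1 = p+p!, w ∈ L; and |w| ≥ p.
By the pumping lemma, w = xyz with |xy| ≤ p and |y| ≥ 1.
The first p characters of w are 0's, so xy (and hence y) consists only of 0's. Write y = 0^k, 1 ≤ k ≤ p.
Since 1 ≤ k ≤ p, k divides p!; set t = 1 + p!/k. Then xy^t z has p + (p!/k)·k = p + p! copies of 0. Now the 0-count is p+p! and (1-count)-1 = (p+p!+1)-1 = p+p!, so i ≠ j-1 fails. So xy^t z = 0^{p+p!} 1^{p+p!+1} ∉ L.
This is a contradiction; hence L is not regular.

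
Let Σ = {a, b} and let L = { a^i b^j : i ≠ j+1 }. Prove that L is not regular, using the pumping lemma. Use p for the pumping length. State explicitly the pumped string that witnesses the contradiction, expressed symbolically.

a^{p+p!} b^{p+p!-1}

Assume L is regular; let p be its pumping constant.
Choose w = a^p b^{p+p!-1}. Since p ≠ (p+p!-1)+1 = p+p!, w ∈ L; and |w| ≥ p.
By the pumping lemma, w = xyz with |xy| ≤ p and |y| ≥ 1.
Since the first p symbols of w are all a's and |xy| ≤ p, y lies entirely in the leading a-block: y = a^k for some k with 1 ≤ k ≤ p.
Since 1 ≤ k ≤ p, k divides p!; set t = 1 + p!/k. Then xy^t z has p + (p!/k)·k = p + p! copies of a. Now the a-count is p+p! and (b-count)+1 = (p+p!-1)+1 = p+p!, so i ≠ j+1 fails. So xy^t z = a^{p+p!} b^{p+p!-1} ∉ L.
This is a contradiction; hence L is not regular.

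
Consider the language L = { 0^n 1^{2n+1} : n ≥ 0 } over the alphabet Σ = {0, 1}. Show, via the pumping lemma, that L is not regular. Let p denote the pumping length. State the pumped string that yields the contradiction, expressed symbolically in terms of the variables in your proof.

0^{p+k} 1^{2p+1}

Assume L is regular. Let p be the pumping length given by the pumping lemma.
Choose w = 0^p 1^{2p+1}, which is in L with |w| = 3p+1 ≥ p.
The pumping lemma gives a decomposition w = xyz where |xy| ≤ p and |y| > 0.
Because |xy| ≤ p and w begins with p copies of 0, we have y = 0^k with 1 ≤ k ≤ p.
Pump with i = 2: xy^2z = 0^{p+k} 1^{2p+1}. For this to lie in L we would need 2p+1 = 2(p+k)+1, which forces k = 0. But k ≥ 1, so xy^2z ∉ L.
This contradicts the pumping lemma, so L is not regular.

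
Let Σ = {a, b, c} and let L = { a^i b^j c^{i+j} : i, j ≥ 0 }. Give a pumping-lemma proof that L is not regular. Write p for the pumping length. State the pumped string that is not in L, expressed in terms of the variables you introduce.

a^{p+k} b^p c^{2p}

Suppose for contradiction that L is regular, and let p be the pumping length.
Take w = a^p b^p c^{2p} ∈ L (with i=j=p, i+j=2p), |w| = 4p ≥ p.
Write w = xyz as guaranteed by the lemma, with |xy| ≤ p and |y| ≥ 1.
Since the first p symbols of w are all a's and |xy| ≤ p, y lies entirely in the leading a-block: y = a^k for some k with 1 ≤ k ≤ p.
Consider xy^2z = a^{p+k} b^p c^{2p}. Now the a- and b-counts sum to 2p+k, but the c-count is 2p ≠ 2p+k. So xy^2z ∉ L.
This is a contradiction; hence L is not regular.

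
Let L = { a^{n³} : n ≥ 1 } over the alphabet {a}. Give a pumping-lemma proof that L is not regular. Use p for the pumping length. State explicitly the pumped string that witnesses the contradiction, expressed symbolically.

a^{p³+k}

Assume L is regular; let p be its pumping constant.
Take w = a^{p³} ∈ L with |w| = p³ ≥ p.
By the pumping lemma, w = xyz with |xy| ≤ p and |y| ≥ 1.
Then y = a^k for some k with 1 ≤ k ≤ p.
Pump with i = 2: xy^2z = a^{p³+k}. Since 1 ≤ k ≤ p, p³ < p³+k ≤ p³+p < p³+3p²+3p+1 = (p+1)³, so p³+k is not a perfect cube. So xy^2z ∉ L.
This is a contradiction; hence L is not regular.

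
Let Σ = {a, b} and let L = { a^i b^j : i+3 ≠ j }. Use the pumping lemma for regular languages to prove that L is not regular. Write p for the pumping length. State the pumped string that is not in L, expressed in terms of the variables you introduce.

a^{p+p!} b^{p+p!+3}

Assume L is regular; let p be its pumping constant.
Choose w = a^p b^{p+p!+3}. Since p ≠ (p+p!+3)-3 = p+p!, w ∈ L; and |w| ≥ p.
The pumping lemma gives a decomposition w = xyz where |xy| ≤ p and y is nonempty.
Because |xy| ≤ p and w begins with p copies of a, we have y = a^k with 1 ≤ k ≤ p.
Since 1 ≤ k ≤ p, k divides p!; set t = 1 + p!/k. Then xy^t z has p + (p!/k)·k = p + p! copies of a. Now the a-count is p+p! and (b-count)-3 = (p+p!+3)-3 = p+p!, so i+3 ≠ j fails. So xy^t z = a^{p+p!} b^{p+p!+3} ∉ L.
This is a contradiction; hence L is not regular.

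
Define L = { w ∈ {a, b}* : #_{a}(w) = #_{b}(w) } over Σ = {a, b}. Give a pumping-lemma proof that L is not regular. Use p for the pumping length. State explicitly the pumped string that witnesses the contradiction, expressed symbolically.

a^{p+k} b^p

Assume L is regular. Let p be the pumping length given by the pumping lemma.
Choose w = a^p b^p ∈ L with |w| = 2p ≥ p.
Write w = xyz as guaranteed by the lemma, with |xy| ≤ p and |y| > 0.
Because |xy| ≤ p and w begins with p copies of a, we have y = a^k with 1 ≤ k ≤ p.
Pump with i = 2: xy^2z = a^{p+k} b^p has p+k occurrences of a but only p of b. Since k ≥ 1 the counts differ, so xy^2z ∉ L.
This is a contradiction; hence L is not regular.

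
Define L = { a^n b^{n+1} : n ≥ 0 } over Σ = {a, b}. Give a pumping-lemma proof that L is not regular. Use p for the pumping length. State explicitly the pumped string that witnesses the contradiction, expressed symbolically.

a^{p+k} b^{p+1}

Suppose for contradiction that L is regular, and let p be the pumping length.
Let w = a^p b^{p+1} ∈ L; note |w| = 2p+1 ≥ p.
The pumping lemma gives a decomposition w = xyz where |xy| ≤ p and |y| > 0.
The first p characters of w are a's, so xy (and hence y) consists only of a's. Write y = a^k, 1 ≤ k ≤ p.
Pump with i = 2: xy^2z = a^{p+k} b^{p+1}. For this to lie in L we would need p+1 = (p+k)+1, which forces k = 0. But k ≥ 1, so xy^2z ∉ L.
This is a contradiction; hence L is not regular.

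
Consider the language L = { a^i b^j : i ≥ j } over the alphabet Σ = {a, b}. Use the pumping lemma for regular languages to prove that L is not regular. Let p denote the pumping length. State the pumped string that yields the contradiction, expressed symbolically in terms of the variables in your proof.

Toward a contradiction, assume L is regular with pumping length p.
Choose w = a^p b^p ∈ L, with |w| = 2p ≥ p.
The pumping lemma gives a decomposition w = xyz where |xy| ≤ p and |y| ≥ 1.
Since the first p symbols of w are all a's and |xy| ≤ p, y lies entirely in the leading a-block: y = a^k for some k with 1 ≤ k ≤ p.
Consider xy^0z = xz = a^{p-k} b^p. Since k ≥ 1, the a-count p-k is less than p, so i ≥ j fails; thus xz ∉ L.
This is a contradiction; hence L is not regular.

a^{p-k} b^p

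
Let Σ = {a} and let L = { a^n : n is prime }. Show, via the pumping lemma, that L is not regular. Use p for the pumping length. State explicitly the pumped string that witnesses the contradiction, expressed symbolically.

Assume L is regular; let p be its pumping constant.
Let q be a prime with q ≥ p+2 (infinitely many primes exist), and take w = a^q ∈ L with |w| = q ≥ p.
By the pumping lemma, w = xyz with |xy| ≤ p and |y| ≥ 1.
Then y = a^k for some k with 1 ≤ k ≤ p.
Since 1 ≤ k ≤ p, |xz| = q-k. Pump with i = q+1: |xy^{q+1}z| = (q-k)+(q+1)k = q+qk = q(1+k), which is composite (both factors ≥ 2). So xy^{q+1}z = a^{q(1+k)} ∉ L.
Contradiction. Therefore L is not regular.

a^{q(1+k)}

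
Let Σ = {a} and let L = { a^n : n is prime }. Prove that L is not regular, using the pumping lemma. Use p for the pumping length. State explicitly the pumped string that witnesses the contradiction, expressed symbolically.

a^{q(1+k)}

Toward a contradiction, assume L is regular with pumping length p.
Let q be a prime with q ≥ p+2 (infinitely many primes exist), and take w = a^q ∈ L with |w| = q ≥ p.
The pumping lemma gives a decomposition w = xyz where |xy| ≤ p and y is nonempty.
Then y = a^k for some k with 1 ≤ k ≤ p.
Since 1 ≤ k ≤ p, |xz| = q-k. Pump with i = q+1: |xy^{q+1}z| = (q-k)+(q+1)k = q+qk = q(1+k), which is composite (both factors ≥ 2). So xy^{q+1}z = a^{q(1+k)} ∉ L.
Contradiction. Therefore L is not regular.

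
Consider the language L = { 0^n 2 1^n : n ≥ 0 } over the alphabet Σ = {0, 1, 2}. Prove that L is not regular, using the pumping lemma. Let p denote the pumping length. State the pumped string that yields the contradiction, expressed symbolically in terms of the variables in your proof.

Toward a contradiction, assume L is regular with pumping length p.
Take w = 0^p 2 1^p ∈ L with |w| = 2p+1 ≥ p.
By the pumping lemma, w = xyz with |xy| ≤ p and |y| ≥ 1.
The first p characters of w are 0's, so xy (and hence y) consists only of 0's. Write y = 0^k, 1 ≤ k ≤ p.
Pump with i = 2: xy^2z = 0^{p+k} 2 1^p, which would require p+k = p. But k ≥ 1, so xy^2z ∉ L.
This is a contradiction; hence L is not regular.

0^{p+k} 2 1^p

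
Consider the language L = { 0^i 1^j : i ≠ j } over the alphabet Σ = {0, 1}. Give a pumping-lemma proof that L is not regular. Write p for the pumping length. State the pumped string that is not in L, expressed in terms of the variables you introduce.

0^{p+p!} 1^{p+p!}

Suppose for contradiction that L is regular, and let p be the pumping length.
Choose w = 0^p 1^{p+p!}. Since p ≠ p+p!, w ∈ L; and |w| ≥ p.
Write w = xyz as guaranteed by the lemma, with |xy| ≤ p and |y| > 0.
The first p characters of w are 0's, so xy (and hence y) consists only of 0's. Write y = 0^k, 1 ≤ k ≤ p.
Since 1 ≤ k ≤ p, k divides p!; set t = 1 + p!/k. Then xy^t z has p + (p!/k)·k = p + p! copies of 0. Now the 0-count equals the 1-count, so i ≠ j fails. So xy^t z = 0^{p+p!} 1^{p+p!} ∉ L.
Contradiction. Therefore L is not regular.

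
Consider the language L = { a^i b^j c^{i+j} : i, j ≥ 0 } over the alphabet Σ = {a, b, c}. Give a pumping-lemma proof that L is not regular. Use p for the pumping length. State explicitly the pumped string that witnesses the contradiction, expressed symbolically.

a^{p+k} b^p c^{2p}

Assume L is regular; let p be its pumping constant.
Take w = a^p b^p c^{2p} ∈ L (with i=j=p, i+j=2p), |w| = 4p ≥ p.
By the pumping lemma, w = xyz with |xy| ≤ p and |y| > 0.
The first p characters of w are a's, so xy (and hence y) consists only of a's. Write y = a^k, 1 ≤ k ≤ p.
Consider xy^2z = a^{p+k} b^p c^{2p}. Now the a- and b-counts sum to 2p+k, but the c-count is 2p ≠ 2p+k. So xy^2z ∉ L.
Contradiction. Therefore L is not regular.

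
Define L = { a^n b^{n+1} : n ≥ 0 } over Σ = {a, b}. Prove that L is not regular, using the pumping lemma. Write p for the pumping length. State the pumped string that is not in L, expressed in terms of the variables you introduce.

Toward a contradiction, assume L is regular with pumping length p.
Take w = a^p b^{p+1}. Then w ∈ L and |w| = 2p+1 ≥ p.
By the pumping lemma, w = xyz with |xy| ≤ p and y is nonempty.
Because |xy| ≤ p and w begins with p copies of a, we have y = a^k with 1 ≤ k ≤ p.
Pump with i = 2: xy^2z = a^{p+k} b^{p+1}. For this to lie in L we would need p+1 = (p+k)+1, which forces k = 0. But k ≥ 1, so xy^2z ∉ L.
This is a contradiction; hence L is not regular.

a^{p+k} b^{p+1}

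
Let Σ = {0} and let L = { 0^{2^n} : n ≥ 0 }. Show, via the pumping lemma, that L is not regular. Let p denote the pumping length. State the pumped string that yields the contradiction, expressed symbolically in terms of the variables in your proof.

Assume L is regular; let p be its pumping constant.
Take w = 0^{2^p} ∈ L with |w| = 2^p ≥ p.
By the pumping lemma, w = xyz with |xy| ≤ p and |y| > 0.
Then y = 0^k for some k with 1 ≤ k ≤ p.
Pump with i = 2: xy^2z = 0^{2^p+k}. Since 1 ≤ k ≤ p < 2^p, we have 2^p < 2^p+k < 2^{p+1}, so 2^p+k is not a power of 2. So xy^2z ∉ L.
This contradicts the pumping lemma, so L is not regular.

0^{2^p+k}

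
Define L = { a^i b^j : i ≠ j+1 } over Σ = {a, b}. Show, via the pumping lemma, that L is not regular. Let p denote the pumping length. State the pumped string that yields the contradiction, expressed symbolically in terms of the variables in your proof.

a^{p+p!} b^{p+p!-1}

Assume L is regular; let p be its pumping constant.
Choose w = a^p b^{p+p!-1}. Since p ≠ (p+p!-1)+1 = p+p!, w ∈ L; and |w| ≥ p.
The pumping lemma gives a decomposition w = xyz where |xy| ≤ p and y is nonempty.
The first p characters of w are a's, so xy (and hence y) consists only of a's. Write y = a^k, 1 ≤ k ≤ p.
Since 1 ≤ k ≤ p, k divides p!; set t = 1 + p!/k. Then xy^t z has p + (p!/k)·k = p + p! copies of a. Now the a-count is p+p! and (b-count)+1 = (p+p!-1)+1 = p+p!, so i ≠ j+1 fails. So xy^t z = a^{p+p!} b^{p+p!-1} ∉ L.
Contradiction. Therefore L is not regular.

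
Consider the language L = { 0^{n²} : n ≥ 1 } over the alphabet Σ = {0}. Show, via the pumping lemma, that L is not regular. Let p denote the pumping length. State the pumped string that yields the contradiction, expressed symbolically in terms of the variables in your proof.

0^{p²+k}

Assume L is regular; let p be its pumping constant.
Take w = 0^{p²} ∈ L with |w| = p² ≥ p.
Write w = xyz as guaranteed by the lemma, with |xy| ≤ p and |y| > 0.
Then y = 0^k for some k with 1 ≤ k ≤ p.
Pump with i = 2: xy^2z = 0^{p²+k}. Since 1 ≤ k ≤ p, p² < p²+k ≤ p²+p < (p+1)², so p²+k lies strictly between consecutive squares and is not a perfect square. So xy^2z ∉ L.
Contradiction. Therefore L is not regular.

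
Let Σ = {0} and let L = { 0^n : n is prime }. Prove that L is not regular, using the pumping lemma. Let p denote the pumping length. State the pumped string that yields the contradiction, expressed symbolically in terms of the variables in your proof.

0^{q(1+k)}

Assume L is regular. Let p be the pumping length given by the pumping lemma.
Let q be a prime with q ≥ p+2 (infinitely many primes exist), and take w = 0^q ∈ L with |w| = q ≥ p.
Write w = xyz as guaranteed by the lemma, with |xy| ≤ p and y is nonempty.
Then y = 0^k for some k with 1 ≤ k ≤ p.
Since 1 ≤ k ≤ p, |xz| = q-k. Pump with i = q+1: |xy^{q+1}z| = (q-k)+(q+1)k = q+qk = q(1+k), which is composite (both factors ≥ 2). So xy^{q+1}z = 0^{q(1+k)} ∉ L.
This contradicts the pumping lemma, so L is not regular.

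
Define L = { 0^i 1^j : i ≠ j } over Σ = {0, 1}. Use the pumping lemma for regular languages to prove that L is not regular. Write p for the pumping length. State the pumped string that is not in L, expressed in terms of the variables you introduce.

Assume L is regular. Let p be the pumping length given by the pumping lemma.
Choose w = 0^p 1^{p+p!}. Since p ≠ p+p!, w ∈ L; and |w| ≥ p.
By the pumping lemma, w = xyz with |xy| ≤ p and |y| > 0.
The first p characters of w are 0's, so xy (and hence y) consists only of 0's. Write y = 0^k, 1 ≤ k ≤ p.
Since 1 ≤ k ≤ p, k divides p!; set t = 1 + p!/k. Then xy^t z has p + (p!/k)·k = p + p! copies of 0. Now the 0-count equals the 1-count, so i ≠ j fails. So xy^t z = 0^{p+p!} 1^{p+p!} ∉ L.
This is a contradiction; hence L is not regular.

0^{p+p!} 1^{p+p!}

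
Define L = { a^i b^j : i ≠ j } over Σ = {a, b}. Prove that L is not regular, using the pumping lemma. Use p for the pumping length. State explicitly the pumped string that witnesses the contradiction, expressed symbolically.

Toward a contradiction, assume L is regular with pumping length p.
Choose w = a^p b^{p+p!}. Since p ≠ p+p!, w ∈ L; and |w| ≥ p.
The pumping lemma gives a decomposition w = xyz where |xy| ≤ p and |y| ≥ 1.
The first p characters of w are a's, so xy (and hence y) consists only of a's. Write y = a^k, 1 ≤ k ≤ p.
Since 1 ≤ k ≤ p, k divides p!; set t = 1 + p!/k. Then xy^t z has p + (p!/k)·k = p + p! copies of a. Now the a-count equals the b-count, so i ≠ j fails. So xy^t z = a^{p+p!} b^{p+p!} ∉ L.
This is a contradiction; hence L is not regular.

a^{p+p!} b^{p+p!}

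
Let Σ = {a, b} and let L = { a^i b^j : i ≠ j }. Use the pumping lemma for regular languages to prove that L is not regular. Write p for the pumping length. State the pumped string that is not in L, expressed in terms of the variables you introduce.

a^{p+p!} b^{p+p!}

Assume L is regular. Let p be the pumping length given by the pumping lemma.
Choose w = a^p b^{p+p!}. Since p ≠ p+p!, w ∈ L; and |w| ≥ p.
Write w = xyz as guaranteed by the lemma, with |xy| ≤ p and |y| ≥ 1.
The first p characters of w are a's, so xy (and hence y) consists only of a's. Write y = a^k, 1 ≤ k ≤ p.
Since 1 ≤ k ≤ p, k divides p!; set t = 1 + p!/k. Then xy^t z has p + (p!/k)·k = p + p! copies of a. Now the a-count equals the b-count, so i ≠ j fails. So xy^t z = a^{p+p!} b^{p+p!} ∉ L.
This contradicts the pumping lemma, so L is not regular.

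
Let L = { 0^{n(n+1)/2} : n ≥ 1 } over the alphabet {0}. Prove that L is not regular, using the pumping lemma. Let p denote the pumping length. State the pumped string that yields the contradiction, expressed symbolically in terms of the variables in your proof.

Toward a contradiction, assume L is regular with pumping length p.
Take w = 0^{p(p+1)/2} ∈ L with |w| = p(p+1)/2 ≥ p.
By the pumping lemma, w = xyz with |xy| ≤ p and y is nonempty.
Then y = 0^k for some k with 1 ≤ k ≤ p.
Pump with i = 2: xy^2z = 0^{p(p+1)/2+k}. Since 1 ≤ k ≤ p, p(p+1)/2 < p(p+1)/2+k ≤ p(p+1)/2+p < (p+1)(p+2)/2, so p(p+1)/2+k is strictly between consecutive triangular numbers. So xy^2z ∉ L.
This is a contradiction; hence L is not regular.

0^{p(p+1)/2+k}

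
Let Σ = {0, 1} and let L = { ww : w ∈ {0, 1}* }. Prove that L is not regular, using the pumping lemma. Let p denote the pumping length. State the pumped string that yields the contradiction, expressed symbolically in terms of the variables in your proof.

0^{p+k} 1^p 0^p 1^p

Toward a contradiction, assume L is regular with pumping length p.
Take w = 0^p 1^p 0^p 1^p = uu where u = 0^p1^p; then w ∈ L and |w| = 4p ≥ p.
Write w = xyz as guaranteed by the lemma, with |xy| ≤ p and |y| > 0.
The first p characters of w are 0's, so xy (and hence y) consists only of 0's. Write y = 0^k, 1 ≤ k ≤ p.
Pump with i = 2: xy^2z = 0^{p+k} 1^p 0^p 1^p, of length 4p+k. Suppose this equals vv. The string starts with 0 and ends with 1, so v does too; thus the boundary between the two copies of v is a 1→0 transition. There is exactly one such transition, at position 2p+k, so |v| = 2p+k and |vv| = 4p+2k ≠ 4p+k since k ≥ 1. So xy^2z ∉ L.
This contradicts the pumping lemma, so L is not regular.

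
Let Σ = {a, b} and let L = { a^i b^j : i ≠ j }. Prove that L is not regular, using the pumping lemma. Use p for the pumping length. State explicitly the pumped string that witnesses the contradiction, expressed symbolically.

Suppose for contradiction that L is regular, and let p be the pumping length.
Choose w = a^p b^{p+p!}. Since p ≠ p+p!, w ∈ L; and |w| ≥ p.
The pumping lemma gives a decomposition w = xyz where |xy| ≤ p and |y| ≥ 1.
Because |xy| ≤ p and w begins with p copies of a, we have y = a^k with 1 ≤ k ≤ p.
Since 1 ≤ k ≤ p, k divides p!; set t = 1 + p!/k. Then xy^t z has p + (p!/k)·k = p + p! copies of a. Now the a-count equals the b-count, so i ≠ j fails. So xy^t z = a^{p+p!} b^{p+p!} ∉ L.
This contradicts the pumping lemma, so L is not regular.

a^{p+p!} b^{p+p!}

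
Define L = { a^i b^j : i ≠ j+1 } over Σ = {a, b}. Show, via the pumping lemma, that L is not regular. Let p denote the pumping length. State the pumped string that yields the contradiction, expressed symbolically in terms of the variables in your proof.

a^{p+p!} b^{p+p!-1}

Assume L is regular. Let p be the pumping length given by the pumping lemma.
Choose w = a^p b^{p+p!-1}. Since p ≠ (p+p!-1)+1 = p+p!, w ∈ L; and |w| ≥ p.
By the pumping lemma, w = xyz with |xy| ≤ p and |y| ≥ 1.
Since the first p symbols of w are all a's and |xy| ≤ p, y lies entirely in the leading a-block: y = a^k for some k with 1 ≤ k ≤ p.
Since 1 ≤ k ≤ p, k divides p!; set t = 1 + p!/k. Then xy^t z has p + (p!/k)·k = p + p! copies of a. Now the a-count is p+p! and (b-count)+1 = (p+p!-1)+1 = p+p!, so i ≠ j+1 fails. So xy^t z = a^{p+p!} b^{p+p!-1} ∉ L.
This is a contradiction; hence L is not regular.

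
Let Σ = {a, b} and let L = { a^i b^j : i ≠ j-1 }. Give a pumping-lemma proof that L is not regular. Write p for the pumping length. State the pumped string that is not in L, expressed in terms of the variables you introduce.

a^{p+p!} b^{p+p!+1}

Assume L is regular; let p be its pumping constant.
Choose w = a^p b^{p+p!+1}. Since p ≠ (p+p!+1)-1 = p+p!, w ∈ L; and |w| ≥ p.
Write w = xyz as guaranteed by the lemma, with |xy| ≤ p and y is nonempty.
Since the first p symbols of w are all a's and |xy| ≤ p, y lies entirely in the leading a-block: y = a^k for some k with 1 ≤ k ≤ p.
Since 1 ≤ k ≤ p, k divides p!; set t = 1 + p!/k. Then xy^t z has p + (p!/k)·k = p + p! copies of a. Now the a-count is p+p! and (b-count)-1 = (p+p!+1)-1 = p+p!, so i ≠ j-1 fails. So xy^t z = a^{p+p!} b^{p+p!+1} ∉ L.
Contradiction. Therefore L is not regular.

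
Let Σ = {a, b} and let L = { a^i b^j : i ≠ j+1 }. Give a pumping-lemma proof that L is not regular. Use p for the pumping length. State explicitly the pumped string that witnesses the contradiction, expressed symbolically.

a^{p+p!} b^{p+p!-1}

Suppose for contradiction that L is regular, and let p be the pumping length.
Choose w = a^p b^{p+p!-1}. Since p ≠ (p+p!-1)+1 = p+p!, w ∈ L; and |w| ≥ p.
By the pumping lemma, w = xyz with |xy| ≤ p and |y| > 0.
Because |xy| ≤ p and w begins with p copies of a, we have y = a^k with 1 ≤ k ≤ p.
Since 1 ≤ k ≤ p, k divides p!; set t = 1 + p!/k. Then xy^t z has p + (p!/k)·k = p + p! copies of a. Now the a-count is p+p! and (b-count)+1 = (p+p!-1)+1 = p+p!, so i ≠ j+1 fails. So xy^t z = a^{p+p!} b^{p+p!-1} ∉ L.
This is a contradiction; hence L is not regular.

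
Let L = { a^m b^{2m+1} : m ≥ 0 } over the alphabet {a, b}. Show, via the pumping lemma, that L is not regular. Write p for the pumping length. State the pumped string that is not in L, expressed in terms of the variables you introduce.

Suppose for contradiction that L is regular, and let p be the pumping length.
Take w = a^p b^{2p+1}. Then w ∈ L and |w| = 3p+1 ≥ p.
By the pumping lemma, w = xyz with |xy| ≤ p and |y| ≥ 1.
Because |xy| ≤ p and w begins with p copies of a, we have y = a^k with 1 ≤ k ≤ p.
Pump with i = 2: xy^2z = a^{p+k} b^{2p+1}. For this to lie in L we would need 2p+1 = 2(p+k)+1, which forces k = 0. But k ≥ 1, so xy^2z ∉ L.
This contradicts the pumping lemma, so L is not regular.

a^{p+k} b^{2p+1}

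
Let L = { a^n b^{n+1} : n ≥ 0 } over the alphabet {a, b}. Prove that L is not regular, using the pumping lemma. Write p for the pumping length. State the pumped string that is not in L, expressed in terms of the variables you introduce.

a^{p+k} b^{p+1}

Toward a contradiction, assume L is regular with pumping length p.
Let w = a^p b^{p+1} ∈ L; note |w| = 2p+1 ≥ p.
By the pumping lemma, w = xyz with |xy| ≤ p and |y| > 0.
The first p characters of w are a's, so xy (and hence y) consists only of a's. Write y = a^k, 1 ≤ k ≤ p.
Pump with i = 2: xy^2z = a^{p+k} b^{p+1}. For this to lie in L we would need p+1 = (p+k)+1, which forces k = 0. But k ≥ 1, so xy^2z ∉ L.
This is a contradiction; hence L is not regular.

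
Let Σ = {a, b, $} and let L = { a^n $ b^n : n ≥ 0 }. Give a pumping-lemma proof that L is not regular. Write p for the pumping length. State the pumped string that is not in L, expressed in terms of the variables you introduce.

a^{p+k} $ b^p

Assume L is regular. Let p be the pumping length given by the pumping lemma.
Take w = a^p $ b^p ∈ L with |w| = 2p+1 ≥ p.
The pumping lemma gives a decomposition w = xyz where |xy| ≤ p and |y| ≥ 1.
Since the first p symbols of w are all a's and |xy| ≤ p, y lies entirely in the leading a-block: y = a^k for some k with 1 ≤ k ≤ p.
Pump with i = 2: xy^2z = a^{p+k} $ b^p, which would require p+k = p. But k ≥ 1, so xy^2z ∉ L.
Contradiction. Therefore L is not regular.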